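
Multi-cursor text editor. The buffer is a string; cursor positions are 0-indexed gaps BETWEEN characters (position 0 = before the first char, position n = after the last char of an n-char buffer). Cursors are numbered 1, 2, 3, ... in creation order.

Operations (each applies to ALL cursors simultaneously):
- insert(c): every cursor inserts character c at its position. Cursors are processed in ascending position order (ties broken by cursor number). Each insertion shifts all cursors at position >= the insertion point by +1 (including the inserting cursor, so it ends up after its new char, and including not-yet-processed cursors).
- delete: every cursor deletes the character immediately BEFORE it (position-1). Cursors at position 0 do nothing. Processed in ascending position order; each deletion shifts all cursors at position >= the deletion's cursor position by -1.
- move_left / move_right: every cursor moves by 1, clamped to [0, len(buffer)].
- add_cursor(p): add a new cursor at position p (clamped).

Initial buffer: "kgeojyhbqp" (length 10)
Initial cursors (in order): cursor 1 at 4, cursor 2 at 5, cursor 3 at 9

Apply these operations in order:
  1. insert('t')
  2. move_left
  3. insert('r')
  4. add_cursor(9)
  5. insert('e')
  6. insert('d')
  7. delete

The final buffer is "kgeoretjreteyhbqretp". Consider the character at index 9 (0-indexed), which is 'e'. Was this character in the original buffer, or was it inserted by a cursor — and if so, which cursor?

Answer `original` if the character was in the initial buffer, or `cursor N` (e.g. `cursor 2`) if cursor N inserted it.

Answer: cursor 2

Derivation:
After op 1 (insert('t')): buffer="kgeotjtyhbqtp" (len 13), cursors c1@5 c2@7 c3@12, authorship ....1.2....3.
After op 2 (move_left): buffer="kgeotjtyhbqtp" (len 13), cursors c1@4 c2@6 c3@11, authorship ....1.2....3.
After op 3 (insert('r')): buffer="kgeortjrtyhbqrtp" (len 16), cursors c1@5 c2@8 c3@14, authorship ....11.22....33.
After op 4 (add_cursor(9)): buffer="kgeortjrtyhbqrtp" (len 16), cursors c1@5 c2@8 c4@9 c3@14, authorship ....11.22....33.
After op 5 (insert('e')): buffer="kgeoretjreteyhbqretp" (len 20), cursors c1@6 c2@10 c4@12 c3@18, authorship ....111.2224....333.
After op 6 (insert('d')): buffer="kgeoredtjredtedyhbqredtp" (len 24), cursors c1@7 c2@12 c4@15 c3@22, authorship ....1111.222244....3333.
After op 7 (delete): buffer="kgeoretjreteyhbqretp" (len 20), cursors c1@6 c2@10 c4@12 c3@18, authorship ....111.2224....333.
Authorship (.=original, N=cursor N): . . . . 1 1 1 . 2 2 2 4 . . . . 3 3 3 .
Index 9: author = 2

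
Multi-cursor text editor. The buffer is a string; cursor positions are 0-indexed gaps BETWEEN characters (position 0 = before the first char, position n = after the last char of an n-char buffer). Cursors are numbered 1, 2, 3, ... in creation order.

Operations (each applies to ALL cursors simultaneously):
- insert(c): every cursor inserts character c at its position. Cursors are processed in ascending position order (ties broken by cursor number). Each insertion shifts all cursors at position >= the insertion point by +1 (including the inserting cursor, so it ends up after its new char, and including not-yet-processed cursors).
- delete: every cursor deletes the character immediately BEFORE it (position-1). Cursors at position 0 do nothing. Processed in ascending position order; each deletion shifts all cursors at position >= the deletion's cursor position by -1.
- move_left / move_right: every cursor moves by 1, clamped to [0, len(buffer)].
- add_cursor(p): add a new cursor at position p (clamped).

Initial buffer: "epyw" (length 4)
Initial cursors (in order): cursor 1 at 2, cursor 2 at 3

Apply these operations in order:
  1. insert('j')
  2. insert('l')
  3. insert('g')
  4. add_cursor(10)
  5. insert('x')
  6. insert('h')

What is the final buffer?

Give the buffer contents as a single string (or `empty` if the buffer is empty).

Answer: epjlgxhyjlgxhwxh

Derivation:
After op 1 (insert('j')): buffer="epjyjw" (len 6), cursors c1@3 c2@5, authorship ..1.2.
After op 2 (insert('l')): buffer="epjlyjlw" (len 8), cursors c1@4 c2@7, authorship ..11.22.
After op 3 (insert('g')): buffer="epjlgyjlgw" (len 10), cursors c1@5 c2@9, authorship ..111.222.
After op 4 (add_cursor(10)): buffer="epjlgyjlgw" (len 10), cursors c1@5 c2@9 c3@10, authorship ..111.222.
After op 5 (insert('x')): buffer="epjlgxyjlgxwx" (len 13), cursors c1@6 c2@11 c3@13, authorship ..1111.2222.3
After op 6 (insert('h')): buffer="epjlgxhyjlgxhwxh" (len 16), cursors c1@7 c2@13 c3@16, authorship ..11111.22222.33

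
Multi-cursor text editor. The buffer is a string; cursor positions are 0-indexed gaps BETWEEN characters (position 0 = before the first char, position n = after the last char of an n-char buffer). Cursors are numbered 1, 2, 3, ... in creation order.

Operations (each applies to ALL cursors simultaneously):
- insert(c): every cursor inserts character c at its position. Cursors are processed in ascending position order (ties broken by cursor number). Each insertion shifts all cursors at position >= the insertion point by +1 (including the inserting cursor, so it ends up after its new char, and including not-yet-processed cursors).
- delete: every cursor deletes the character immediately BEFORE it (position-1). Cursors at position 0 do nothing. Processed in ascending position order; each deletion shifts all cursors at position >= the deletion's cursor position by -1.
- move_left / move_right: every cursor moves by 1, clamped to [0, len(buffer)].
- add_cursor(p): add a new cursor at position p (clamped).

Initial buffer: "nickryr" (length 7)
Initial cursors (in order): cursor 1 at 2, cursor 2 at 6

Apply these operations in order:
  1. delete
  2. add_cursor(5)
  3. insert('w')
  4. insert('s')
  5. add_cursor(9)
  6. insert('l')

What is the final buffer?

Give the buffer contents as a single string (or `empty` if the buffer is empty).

Answer: nwslckrwslrlwsl

Derivation:
After op 1 (delete): buffer="nckrr" (len 5), cursors c1@1 c2@4, authorship .....
After op 2 (add_cursor(5)): buffer="nckrr" (len 5), cursors c1@1 c2@4 c3@5, authorship .....
After op 3 (insert('w')): buffer="nwckrwrw" (len 8), cursors c1@2 c2@6 c3@8, authorship .1...2.3
After op 4 (insert('s')): buffer="nwsckrwsrws" (len 11), cursors c1@3 c2@8 c3@11, authorship .11...22.33
After op 5 (add_cursor(9)): buffer="nwsckrwsrws" (len 11), cursors c1@3 c2@8 c4@9 c3@11, authorship .11...22.33
After op 6 (insert('l')): buffer="nwslckrwslrlwsl" (len 15), cursors c1@4 c2@10 c4@12 c3@15, authorship .111...222.4333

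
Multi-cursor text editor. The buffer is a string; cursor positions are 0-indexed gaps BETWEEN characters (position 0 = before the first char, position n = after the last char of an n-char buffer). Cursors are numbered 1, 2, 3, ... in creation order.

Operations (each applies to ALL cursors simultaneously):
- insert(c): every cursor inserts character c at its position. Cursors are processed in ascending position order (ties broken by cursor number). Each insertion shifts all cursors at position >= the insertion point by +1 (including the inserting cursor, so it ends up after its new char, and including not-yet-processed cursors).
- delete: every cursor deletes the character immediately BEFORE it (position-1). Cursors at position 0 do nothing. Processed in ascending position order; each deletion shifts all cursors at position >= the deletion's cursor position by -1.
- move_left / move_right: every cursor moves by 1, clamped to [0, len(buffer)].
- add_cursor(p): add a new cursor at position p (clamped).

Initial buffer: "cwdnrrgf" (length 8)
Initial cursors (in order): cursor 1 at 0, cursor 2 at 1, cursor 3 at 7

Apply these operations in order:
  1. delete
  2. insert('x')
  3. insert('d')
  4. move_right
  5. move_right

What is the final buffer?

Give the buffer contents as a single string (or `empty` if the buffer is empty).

Answer: xxddwdnrrxdf

Derivation:
After op 1 (delete): buffer="wdnrrf" (len 6), cursors c1@0 c2@0 c3@5, authorship ......
After op 2 (insert('x')): buffer="xxwdnrrxf" (len 9), cursors c1@2 c2@2 c3@8, authorship 12.....3.
After op 3 (insert('d')): buffer="xxddwdnrrxdf" (len 12), cursors c1@4 c2@4 c3@11, authorship 1212.....33.
After op 4 (move_right): buffer="xxddwdnrrxdf" (len 12), cursors c1@5 c2@5 c3@12, authorship 1212.....33.
After op 5 (move_right): buffer="xxddwdnrrxdf" (len 12), cursors c1@6 c2@6 c3@12, authorship 1212.....33.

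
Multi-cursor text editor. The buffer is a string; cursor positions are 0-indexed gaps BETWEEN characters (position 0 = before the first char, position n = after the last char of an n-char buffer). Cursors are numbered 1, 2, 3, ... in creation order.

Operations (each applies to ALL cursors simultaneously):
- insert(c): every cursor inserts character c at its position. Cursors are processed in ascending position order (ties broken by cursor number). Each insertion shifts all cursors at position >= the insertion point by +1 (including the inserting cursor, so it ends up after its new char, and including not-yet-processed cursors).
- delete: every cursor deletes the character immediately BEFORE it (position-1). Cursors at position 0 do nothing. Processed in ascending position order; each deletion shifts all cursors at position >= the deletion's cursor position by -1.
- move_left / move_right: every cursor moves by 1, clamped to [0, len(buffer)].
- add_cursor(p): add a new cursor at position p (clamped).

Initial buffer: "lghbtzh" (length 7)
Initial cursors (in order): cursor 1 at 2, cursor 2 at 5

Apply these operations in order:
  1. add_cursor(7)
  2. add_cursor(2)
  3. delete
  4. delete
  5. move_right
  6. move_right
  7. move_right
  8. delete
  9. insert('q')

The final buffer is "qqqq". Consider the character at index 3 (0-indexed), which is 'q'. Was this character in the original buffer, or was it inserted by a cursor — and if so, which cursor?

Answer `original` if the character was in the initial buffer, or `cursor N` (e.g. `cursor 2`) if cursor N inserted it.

After op 1 (add_cursor(7)): buffer="lghbtzh" (len 7), cursors c1@2 c2@5 c3@7, authorship .......
After op 2 (add_cursor(2)): buffer="lghbtzh" (len 7), cursors c1@2 c4@2 c2@5 c3@7, authorship .......
After op 3 (delete): buffer="hbz" (len 3), cursors c1@0 c4@0 c2@2 c3@3, authorship ...
After op 4 (delete): buffer="h" (len 1), cursors c1@0 c4@0 c2@1 c3@1, authorship .
After op 5 (move_right): buffer="h" (len 1), cursors c1@1 c2@1 c3@1 c4@1, authorship .
After op 6 (move_right): buffer="h" (len 1), cursors c1@1 c2@1 c3@1 c4@1, authorship .
After op 7 (move_right): buffer="h" (len 1), cursors c1@1 c2@1 c3@1 c4@1, authorship .
After op 8 (delete): buffer="" (len 0), cursors c1@0 c2@0 c3@0 c4@0, authorship 
After op 9 (insert('q')): buffer="qqqq" (len 4), cursors c1@4 c2@4 c3@4 c4@4, authorship 1234
Authorship (.=original, N=cursor N): 1 2 3 4
Index 3: author = 4

Answer: cursor 4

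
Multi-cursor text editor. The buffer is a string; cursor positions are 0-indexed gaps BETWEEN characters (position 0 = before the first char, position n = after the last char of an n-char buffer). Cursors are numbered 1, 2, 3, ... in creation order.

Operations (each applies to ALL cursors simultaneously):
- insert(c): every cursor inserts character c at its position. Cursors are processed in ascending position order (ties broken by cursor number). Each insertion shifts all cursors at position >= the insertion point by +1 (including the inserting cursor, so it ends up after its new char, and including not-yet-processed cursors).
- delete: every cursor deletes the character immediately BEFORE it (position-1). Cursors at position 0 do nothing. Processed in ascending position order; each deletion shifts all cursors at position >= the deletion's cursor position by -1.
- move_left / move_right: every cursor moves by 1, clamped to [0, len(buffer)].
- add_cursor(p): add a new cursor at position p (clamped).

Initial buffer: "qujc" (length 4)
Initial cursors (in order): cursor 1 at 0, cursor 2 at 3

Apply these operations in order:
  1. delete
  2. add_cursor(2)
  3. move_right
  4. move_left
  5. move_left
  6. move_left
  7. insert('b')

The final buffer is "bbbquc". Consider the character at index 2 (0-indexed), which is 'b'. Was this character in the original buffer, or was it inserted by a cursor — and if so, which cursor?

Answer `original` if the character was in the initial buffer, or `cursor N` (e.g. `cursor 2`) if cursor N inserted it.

Answer: cursor 3

Derivation:
After op 1 (delete): buffer="quc" (len 3), cursors c1@0 c2@2, authorship ...
After op 2 (add_cursor(2)): buffer="quc" (len 3), cursors c1@0 c2@2 c3@2, authorship ...
After op 3 (move_right): buffer="quc" (len 3), cursors c1@1 c2@3 c3@3, authorship ...
After op 4 (move_left): buffer="quc" (len 3), cursors c1@0 c2@2 c3@2, authorship ...
After op 5 (move_left): buffer="quc" (len 3), cursors c1@0 c2@1 c3@1, authorship ...
After op 6 (move_left): buffer="quc" (len 3), cursors c1@0 c2@0 c3@0, authorship ...
After op 7 (insert('b')): buffer="bbbquc" (len 6), cursors c1@3 c2@3 c3@3, authorship 123...
Authorship (.=original, N=cursor N): 1 2 3 . . .
Index 2: author = 3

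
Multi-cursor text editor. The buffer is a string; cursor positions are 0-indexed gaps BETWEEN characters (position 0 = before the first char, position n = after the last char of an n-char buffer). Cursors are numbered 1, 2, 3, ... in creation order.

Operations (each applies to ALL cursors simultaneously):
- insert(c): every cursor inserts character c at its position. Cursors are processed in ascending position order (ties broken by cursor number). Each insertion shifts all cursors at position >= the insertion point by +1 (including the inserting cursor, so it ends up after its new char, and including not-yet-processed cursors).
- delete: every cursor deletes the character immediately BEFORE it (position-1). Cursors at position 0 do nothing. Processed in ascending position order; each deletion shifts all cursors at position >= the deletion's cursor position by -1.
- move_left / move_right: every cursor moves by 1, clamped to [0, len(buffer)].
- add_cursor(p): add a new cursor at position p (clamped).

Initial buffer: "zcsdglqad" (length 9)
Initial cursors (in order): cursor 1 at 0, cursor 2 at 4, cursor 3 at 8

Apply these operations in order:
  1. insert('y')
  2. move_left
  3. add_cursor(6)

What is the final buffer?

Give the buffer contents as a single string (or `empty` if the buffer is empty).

Answer: yzcsdyglqayd

Derivation:
After op 1 (insert('y')): buffer="yzcsdyglqayd" (len 12), cursors c1@1 c2@6 c3@11, authorship 1....2....3.
After op 2 (move_left): buffer="yzcsdyglqayd" (len 12), cursors c1@0 c2@5 c3@10, authorship 1....2....3.
After op 3 (add_cursor(6)): buffer="yzcsdyglqayd" (len 12), cursors c1@0 c2@5 c4@6 c3@10, authorship 1....2....3.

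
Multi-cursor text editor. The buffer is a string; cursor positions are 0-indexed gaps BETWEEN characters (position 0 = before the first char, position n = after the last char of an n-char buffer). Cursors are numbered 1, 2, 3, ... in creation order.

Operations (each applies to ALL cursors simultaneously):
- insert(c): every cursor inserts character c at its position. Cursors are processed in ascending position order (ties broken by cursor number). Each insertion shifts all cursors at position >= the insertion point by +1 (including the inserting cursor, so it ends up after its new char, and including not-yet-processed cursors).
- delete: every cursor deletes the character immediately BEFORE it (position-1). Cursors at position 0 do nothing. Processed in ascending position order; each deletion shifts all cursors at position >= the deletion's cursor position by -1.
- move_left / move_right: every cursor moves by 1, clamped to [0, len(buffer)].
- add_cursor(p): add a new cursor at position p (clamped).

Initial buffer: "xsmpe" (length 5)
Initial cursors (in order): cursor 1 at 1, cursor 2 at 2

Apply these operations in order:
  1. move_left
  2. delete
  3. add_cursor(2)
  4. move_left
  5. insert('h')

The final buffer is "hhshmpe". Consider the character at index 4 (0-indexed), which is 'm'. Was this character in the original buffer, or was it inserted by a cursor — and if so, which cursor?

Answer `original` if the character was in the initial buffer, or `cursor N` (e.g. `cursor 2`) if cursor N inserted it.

Answer: original

Derivation:
After op 1 (move_left): buffer="xsmpe" (len 5), cursors c1@0 c2@1, authorship .....
After op 2 (delete): buffer="smpe" (len 4), cursors c1@0 c2@0, authorship ....
After op 3 (add_cursor(2)): buffer="smpe" (len 4), cursors c1@0 c2@0 c3@2, authorship ....
After op 4 (move_left): buffer="smpe" (len 4), cursors c1@0 c2@0 c3@1, authorship ....
After op 5 (insert('h')): buffer="hhshmpe" (len 7), cursors c1@2 c2@2 c3@4, authorship 12.3...
Authorship (.=original, N=cursor N): 1 2 . 3 . . .
Index 4: author = original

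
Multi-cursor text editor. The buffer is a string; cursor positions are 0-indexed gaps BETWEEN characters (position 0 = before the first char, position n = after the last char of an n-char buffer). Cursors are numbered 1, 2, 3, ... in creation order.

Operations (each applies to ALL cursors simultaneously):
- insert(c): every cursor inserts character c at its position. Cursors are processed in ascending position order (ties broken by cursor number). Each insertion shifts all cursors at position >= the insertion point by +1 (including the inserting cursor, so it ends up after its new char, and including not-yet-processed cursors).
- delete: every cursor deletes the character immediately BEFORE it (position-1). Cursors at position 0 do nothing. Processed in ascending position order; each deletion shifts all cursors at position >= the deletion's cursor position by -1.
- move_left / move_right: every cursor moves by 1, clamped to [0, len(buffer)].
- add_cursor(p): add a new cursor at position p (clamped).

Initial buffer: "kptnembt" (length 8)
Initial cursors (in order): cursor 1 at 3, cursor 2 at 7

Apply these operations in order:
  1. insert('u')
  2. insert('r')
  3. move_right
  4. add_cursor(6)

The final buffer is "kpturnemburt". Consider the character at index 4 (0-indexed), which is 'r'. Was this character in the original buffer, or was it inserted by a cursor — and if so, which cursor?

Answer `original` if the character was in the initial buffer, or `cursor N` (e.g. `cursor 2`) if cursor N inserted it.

Answer: cursor 1

Derivation:
After op 1 (insert('u')): buffer="kptunembut" (len 10), cursors c1@4 c2@9, authorship ...1....2.
After op 2 (insert('r')): buffer="kpturnemburt" (len 12), cursors c1@5 c2@11, authorship ...11....22.
After op 3 (move_right): buffer="kpturnemburt" (len 12), cursors c1@6 c2@12, authorship ...11....22.
After op 4 (add_cursor(6)): buffer="kpturnemburt" (len 12), cursors c1@6 c3@6 c2@12, authorship ...11....22.
Authorship (.=original, N=cursor N): . . . 1 1 . . . . 2 2 .
Index 4: author = 1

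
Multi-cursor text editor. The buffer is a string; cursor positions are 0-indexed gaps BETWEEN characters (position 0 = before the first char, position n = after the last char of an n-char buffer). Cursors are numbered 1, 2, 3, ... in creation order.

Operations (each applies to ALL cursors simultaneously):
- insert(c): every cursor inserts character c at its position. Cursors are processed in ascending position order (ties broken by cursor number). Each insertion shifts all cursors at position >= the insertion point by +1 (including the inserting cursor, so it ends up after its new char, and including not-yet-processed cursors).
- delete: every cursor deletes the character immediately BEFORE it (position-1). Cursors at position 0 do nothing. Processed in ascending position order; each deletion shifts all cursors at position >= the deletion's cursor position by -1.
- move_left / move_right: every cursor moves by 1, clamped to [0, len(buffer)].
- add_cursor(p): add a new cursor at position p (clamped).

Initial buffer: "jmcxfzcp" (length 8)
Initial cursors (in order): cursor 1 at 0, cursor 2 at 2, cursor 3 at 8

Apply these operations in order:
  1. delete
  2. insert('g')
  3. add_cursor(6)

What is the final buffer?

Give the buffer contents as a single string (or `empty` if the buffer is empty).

Answer: gjgcxfzcg

Derivation:
After op 1 (delete): buffer="jcxfzc" (len 6), cursors c1@0 c2@1 c3@6, authorship ......
After op 2 (insert('g')): buffer="gjgcxfzcg" (len 9), cursors c1@1 c2@3 c3@9, authorship 1.2.....3
After op 3 (add_cursor(6)): buffer="gjgcxfzcg" (len 9), cursors c1@1 c2@3 c4@6 c3@9, authorship 1.2.....3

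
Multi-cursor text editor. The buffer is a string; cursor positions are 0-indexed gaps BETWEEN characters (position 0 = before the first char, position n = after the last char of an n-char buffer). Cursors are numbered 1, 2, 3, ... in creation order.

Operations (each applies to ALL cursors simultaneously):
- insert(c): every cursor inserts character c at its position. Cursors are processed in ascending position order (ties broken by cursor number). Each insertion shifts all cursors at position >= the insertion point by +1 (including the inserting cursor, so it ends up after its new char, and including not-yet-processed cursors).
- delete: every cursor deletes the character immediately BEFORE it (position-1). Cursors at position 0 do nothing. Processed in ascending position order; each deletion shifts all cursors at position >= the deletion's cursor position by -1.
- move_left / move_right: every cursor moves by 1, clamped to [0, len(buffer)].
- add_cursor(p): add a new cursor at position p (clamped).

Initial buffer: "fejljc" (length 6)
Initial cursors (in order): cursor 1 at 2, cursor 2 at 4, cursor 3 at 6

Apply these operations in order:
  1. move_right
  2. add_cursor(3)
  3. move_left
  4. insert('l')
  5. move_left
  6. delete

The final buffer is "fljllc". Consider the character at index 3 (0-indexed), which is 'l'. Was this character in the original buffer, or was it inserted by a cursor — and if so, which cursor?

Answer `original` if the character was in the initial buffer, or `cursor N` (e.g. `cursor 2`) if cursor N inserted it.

Answer: cursor 2

Derivation:
After op 1 (move_right): buffer="fejljc" (len 6), cursors c1@3 c2@5 c3@6, authorship ......
After op 2 (add_cursor(3)): buffer="fejljc" (len 6), cursors c1@3 c4@3 c2@5 c3@6, authorship ......
After op 3 (move_left): buffer="fejljc" (len 6), cursors c1@2 c4@2 c2@4 c3@5, authorship ......
After op 4 (insert('l')): buffer="felljlljlc" (len 10), cursors c1@4 c4@4 c2@7 c3@9, authorship ..14..2.3.
After op 5 (move_left): buffer="felljlljlc" (len 10), cursors c1@3 c4@3 c2@6 c3@8, authorship ..14..2.3.
After op 6 (delete): buffer="fljllc" (len 6), cursors c1@1 c4@1 c2@3 c3@4, authorship .4.23.
Authorship (.=original, N=cursor N): . 4 . 2 3 .
Index 3: author = 2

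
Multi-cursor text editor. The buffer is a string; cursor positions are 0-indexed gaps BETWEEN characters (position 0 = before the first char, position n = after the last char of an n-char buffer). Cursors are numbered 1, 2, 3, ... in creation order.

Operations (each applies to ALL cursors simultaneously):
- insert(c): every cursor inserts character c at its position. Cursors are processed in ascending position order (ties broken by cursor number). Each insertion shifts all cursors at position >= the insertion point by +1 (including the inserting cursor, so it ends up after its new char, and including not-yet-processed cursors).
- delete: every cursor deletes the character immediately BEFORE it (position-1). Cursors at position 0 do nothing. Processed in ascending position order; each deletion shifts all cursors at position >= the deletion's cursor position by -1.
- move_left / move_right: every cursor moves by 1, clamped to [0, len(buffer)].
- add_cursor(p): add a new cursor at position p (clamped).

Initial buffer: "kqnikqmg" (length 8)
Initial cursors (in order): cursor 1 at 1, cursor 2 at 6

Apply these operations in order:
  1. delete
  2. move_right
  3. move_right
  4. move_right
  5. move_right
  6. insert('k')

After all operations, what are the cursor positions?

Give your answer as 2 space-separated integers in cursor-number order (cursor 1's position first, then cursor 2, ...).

After op 1 (delete): buffer="qnikmg" (len 6), cursors c1@0 c2@4, authorship ......
After op 2 (move_right): buffer="qnikmg" (len 6), cursors c1@1 c2@5, authorship ......
After op 3 (move_right): buffer="qnikmg" (len 6), cursors c1@2 c2@6, authorship ......
After op 4 (move_right): buffer="qnikmg" (len 6), cursors c1@3 c2@6, authorship ......
After op 5 (move_right): buffer="qnikmg" (len 6), cursors c1@4 c2@6, authorship ......
After op 6 (insert('k')): buffer="qnikkmgk" (len 8), cursors c1@5 c2@8, authorship ....1..2

Answer: 5 8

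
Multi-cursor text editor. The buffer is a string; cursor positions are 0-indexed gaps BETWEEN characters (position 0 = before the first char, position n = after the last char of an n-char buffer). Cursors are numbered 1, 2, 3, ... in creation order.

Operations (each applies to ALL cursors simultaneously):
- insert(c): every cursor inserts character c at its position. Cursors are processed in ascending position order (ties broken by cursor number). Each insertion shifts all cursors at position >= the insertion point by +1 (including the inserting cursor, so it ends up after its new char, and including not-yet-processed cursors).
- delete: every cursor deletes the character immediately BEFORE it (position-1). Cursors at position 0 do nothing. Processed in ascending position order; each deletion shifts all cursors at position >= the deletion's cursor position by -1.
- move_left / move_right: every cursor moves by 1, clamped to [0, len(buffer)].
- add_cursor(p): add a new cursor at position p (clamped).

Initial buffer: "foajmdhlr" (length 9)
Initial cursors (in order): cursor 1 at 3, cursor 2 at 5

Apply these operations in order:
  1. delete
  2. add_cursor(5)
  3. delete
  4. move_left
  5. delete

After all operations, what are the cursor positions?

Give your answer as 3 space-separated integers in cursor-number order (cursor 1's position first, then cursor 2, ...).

After op 1 (delete): buffer="fojdhlr" (len 7), cursors c1@2 c2@3, authorship .......
After op 2 (add_cursor(5)): buffer="fojdhlr" (len 7), cursors c1@2 c2@3 c3@5, authorship .......
After op 3 (delete): buffer="fdlr" (len 4), cursors c1@1 c2@1 c3@2, authorship ....
After op 4 (move_left): buffer="fdlr" (len 4), cursors c1@0 c2@0 c3@1, authorship ....
After op 5 (delete): buffer="dlr" (len 3), cursors c1@0 c2@0 c3@0, authorship ...

Answer: 0 0 0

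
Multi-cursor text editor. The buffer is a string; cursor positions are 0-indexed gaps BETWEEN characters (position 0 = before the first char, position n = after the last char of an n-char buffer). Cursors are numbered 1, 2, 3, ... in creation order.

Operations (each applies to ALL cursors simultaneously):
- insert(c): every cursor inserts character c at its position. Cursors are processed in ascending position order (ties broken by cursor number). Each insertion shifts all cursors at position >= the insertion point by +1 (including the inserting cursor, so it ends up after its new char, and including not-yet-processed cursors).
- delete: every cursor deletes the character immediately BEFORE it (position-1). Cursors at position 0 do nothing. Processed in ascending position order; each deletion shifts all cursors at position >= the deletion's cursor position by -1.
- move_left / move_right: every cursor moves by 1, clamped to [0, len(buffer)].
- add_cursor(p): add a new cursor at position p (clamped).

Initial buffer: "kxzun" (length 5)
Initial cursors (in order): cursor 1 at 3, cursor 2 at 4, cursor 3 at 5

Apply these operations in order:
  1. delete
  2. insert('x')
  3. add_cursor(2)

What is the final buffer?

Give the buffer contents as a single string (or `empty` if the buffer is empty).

After op 1 (delete): buffer="kx" (len 2), cursors c1@2 c2@2 c3@2, authorship ..
After op 2 (insert('x')): buffer="kxxxx" (len 5), cursors c1@5 c2@5 c3@5, authorship ..123
After op 3 (add_cursor(2)): buffer="kxxxx" (len 5), cursors c4@2 c1@5 c2@5 c3@5, authorship ..123

Answer: kxxxx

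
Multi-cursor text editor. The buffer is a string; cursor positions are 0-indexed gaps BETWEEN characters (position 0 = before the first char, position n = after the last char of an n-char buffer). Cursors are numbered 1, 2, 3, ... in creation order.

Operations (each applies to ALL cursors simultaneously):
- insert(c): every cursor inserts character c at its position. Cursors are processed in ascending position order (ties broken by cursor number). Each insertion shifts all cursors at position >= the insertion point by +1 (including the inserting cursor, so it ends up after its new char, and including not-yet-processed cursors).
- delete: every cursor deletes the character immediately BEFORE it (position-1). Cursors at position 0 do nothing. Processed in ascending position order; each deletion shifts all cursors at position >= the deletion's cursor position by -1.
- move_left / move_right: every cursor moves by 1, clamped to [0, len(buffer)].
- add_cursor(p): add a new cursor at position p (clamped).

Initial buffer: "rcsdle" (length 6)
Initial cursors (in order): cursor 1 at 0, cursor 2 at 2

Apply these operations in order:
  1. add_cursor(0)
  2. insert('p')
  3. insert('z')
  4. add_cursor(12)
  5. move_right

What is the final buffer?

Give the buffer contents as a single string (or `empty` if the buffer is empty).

Answer: ppzzrcpzsdle

Derivation:
After op 1 (add_cursor(0)): buffer="rcsdle" (len 6), cursors c1@0 c3@0 c2@2, authorship ......
After op 2 (insert('p')): buffer="pprcpsdle" (len 9), cursors c1@2 c3@2 c2@5, authorship 13..2....
After op 3 (insert('z')): buffer="ppzzrcpzsdle" (len 12), cursors c1@4 c3@4 c2@8, authorship 1313..22....
After op 4 (add_cursor(12)): buffer="ppzzrcpzsdle" (len 12), cursors c1@4 c3@4 c2@8 c4@12, authorship 1313..22....
After op 5 (move_right): buffer="ppzzrcpzsdle" (len 12), cursors c1@5 c3@5 c2@9 c4@12, authorship 1313..22....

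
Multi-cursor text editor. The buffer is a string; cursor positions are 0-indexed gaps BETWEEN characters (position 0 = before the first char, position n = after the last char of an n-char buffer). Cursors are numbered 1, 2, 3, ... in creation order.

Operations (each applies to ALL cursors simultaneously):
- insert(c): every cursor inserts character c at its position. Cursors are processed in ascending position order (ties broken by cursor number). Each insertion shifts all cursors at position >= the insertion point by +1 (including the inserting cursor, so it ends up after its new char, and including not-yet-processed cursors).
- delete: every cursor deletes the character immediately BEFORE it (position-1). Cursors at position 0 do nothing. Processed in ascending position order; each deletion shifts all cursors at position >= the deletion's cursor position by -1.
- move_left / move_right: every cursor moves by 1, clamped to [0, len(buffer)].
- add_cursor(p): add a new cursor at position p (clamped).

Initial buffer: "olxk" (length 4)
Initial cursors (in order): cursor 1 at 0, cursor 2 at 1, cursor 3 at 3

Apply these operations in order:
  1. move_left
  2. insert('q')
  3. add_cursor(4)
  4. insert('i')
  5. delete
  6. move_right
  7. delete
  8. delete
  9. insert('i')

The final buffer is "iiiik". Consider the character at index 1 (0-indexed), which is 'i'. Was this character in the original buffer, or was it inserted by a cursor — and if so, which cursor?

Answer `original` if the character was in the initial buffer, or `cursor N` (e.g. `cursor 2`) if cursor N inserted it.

After op 1 (move_left): buffer="olxk" (len 4), cursors c1@0 c2@0 c3@2, authorship ....
After op 2 (insert('q')): buffer="qqolqxk" (len 7), cursors c1@2 c2@2 c3@5, authorship 12..3..
After op 3 (add_cursor(4)): buffer="qqolqxk" (len 7), cursors c1@2 c2@2 c4@4 c3@5, authorship 12..3..
After op 4 (insert('i')): buffer="qqiioliqixk" (len 11), cursors c1@4 c2@4 c4@7 c3@9, authorship 1212..433..
After op 5 (delete): buffer="qqolqxk" (len 7), cursors c1@2 c2@2 c4@4 c3@5, authorship 12..3..
After op 6 (move_right): buffer="qqolqxk" (len 7), cursors c1@3 c2@3 c4@5 c3@6, authorship 12..3..
After op 7 (delete): buffer="qlk" (len 3), cursors c1@1 c2@1 c3@2 c4@2, authorship 1..
After op 8 (delete): buffer="k" (len 1), cursors c1@0 c2@0 c3@0 c4@0, authorship .
After op 9 (insert('i')): buffer="iiiik" (len 5), cursors c1@4 c2@4 c3@4 c4@4, authorship 1234.
Authorship (.=original, N=cursor N): 1 2 3 4 .
Index 1: author = 2

Answer: cursor 2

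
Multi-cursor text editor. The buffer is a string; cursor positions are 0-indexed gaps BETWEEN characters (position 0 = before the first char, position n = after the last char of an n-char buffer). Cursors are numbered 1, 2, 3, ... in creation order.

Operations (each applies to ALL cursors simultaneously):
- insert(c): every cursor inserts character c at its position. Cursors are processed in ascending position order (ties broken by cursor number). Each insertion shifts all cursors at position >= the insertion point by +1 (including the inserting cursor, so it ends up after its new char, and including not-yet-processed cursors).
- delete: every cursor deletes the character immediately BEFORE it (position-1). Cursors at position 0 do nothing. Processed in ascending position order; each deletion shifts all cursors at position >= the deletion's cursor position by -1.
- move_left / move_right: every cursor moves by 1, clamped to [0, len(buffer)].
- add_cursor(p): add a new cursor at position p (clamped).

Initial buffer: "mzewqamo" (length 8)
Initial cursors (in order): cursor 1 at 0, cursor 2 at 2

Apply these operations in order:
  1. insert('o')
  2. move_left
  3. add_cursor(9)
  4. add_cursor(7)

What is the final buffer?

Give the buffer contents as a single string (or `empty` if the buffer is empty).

Answer: omzoewqamo

Derivation:
After op 1 (insert('o')): buffer="omzoewqamo" (len 10), cursors c1@1 c2@4, authorship 1..2......
After op 2 (move_left): buffer="omzoewqamo" (len 10), cursors c1@0 c2@3, authorship 1..2......
After op 3 (add_cursor(9)): buffer="omzoewqamo" (len 10), cursors c1@0 c2@3 c3@9, authorship 1..2......
After op 4 (add_cursor(7)): buffer="omzoewqamo" (len 10), cursors c1@0 c2@3 c4@7 c3@9, authorship 1..2......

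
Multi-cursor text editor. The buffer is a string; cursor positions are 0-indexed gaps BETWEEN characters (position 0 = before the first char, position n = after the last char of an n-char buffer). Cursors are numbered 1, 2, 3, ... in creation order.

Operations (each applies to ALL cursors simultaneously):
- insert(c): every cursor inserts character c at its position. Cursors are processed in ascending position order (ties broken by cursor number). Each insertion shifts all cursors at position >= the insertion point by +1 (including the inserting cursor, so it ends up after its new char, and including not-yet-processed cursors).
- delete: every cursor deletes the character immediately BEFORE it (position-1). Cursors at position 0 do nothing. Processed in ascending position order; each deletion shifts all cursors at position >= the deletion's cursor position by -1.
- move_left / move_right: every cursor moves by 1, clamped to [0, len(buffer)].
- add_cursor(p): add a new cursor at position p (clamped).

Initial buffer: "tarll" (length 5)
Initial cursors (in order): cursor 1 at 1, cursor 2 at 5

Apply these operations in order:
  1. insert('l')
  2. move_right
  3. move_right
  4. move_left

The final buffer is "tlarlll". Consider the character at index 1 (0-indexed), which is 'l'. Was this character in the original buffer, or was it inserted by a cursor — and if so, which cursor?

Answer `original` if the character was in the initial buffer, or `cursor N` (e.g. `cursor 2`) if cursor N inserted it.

Answer: cursor 1

Derivation:
After op 1 (insert('l')): buffer="tlarlll" (len 7), cursors c1@2 c2@7, authorship .1....2
After op 2 (move_right): buffer="tlarlll" (len 7), cursors c1@3 c2@7, authorship .1....2
After op 3 (move_right): buffer="tlarlll" (len 7), cursors c1@4 c2@7, authorship .1....2
After op 4 (move_left): buffer="tlarlll" (len 7), cursors c1@3 c2@6, authorship .1....2
Authorship (.=original, N=cursor N): . 1 . . . . 2
Index 1: author = 1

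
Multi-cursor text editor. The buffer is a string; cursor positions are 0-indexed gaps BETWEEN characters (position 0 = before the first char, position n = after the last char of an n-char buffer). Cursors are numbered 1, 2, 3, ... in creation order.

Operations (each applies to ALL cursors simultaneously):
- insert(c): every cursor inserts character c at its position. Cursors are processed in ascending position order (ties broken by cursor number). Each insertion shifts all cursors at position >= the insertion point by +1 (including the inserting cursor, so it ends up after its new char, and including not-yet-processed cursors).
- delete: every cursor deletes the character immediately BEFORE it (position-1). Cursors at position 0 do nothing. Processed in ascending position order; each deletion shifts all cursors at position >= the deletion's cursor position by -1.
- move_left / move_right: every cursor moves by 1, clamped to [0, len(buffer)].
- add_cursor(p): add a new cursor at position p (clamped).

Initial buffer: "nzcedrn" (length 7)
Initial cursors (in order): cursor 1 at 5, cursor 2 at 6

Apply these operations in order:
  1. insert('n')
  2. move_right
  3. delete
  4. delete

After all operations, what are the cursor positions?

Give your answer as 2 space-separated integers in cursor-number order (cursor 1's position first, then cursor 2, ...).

Answer: 5 5

Derivation:
After op 1 (insert('n')): buffer="nzcednrnn" (len 9), cursors c1@6 c2@8, authorship .....1.2.
After op 2 (move_right): buffer="nzcednrnn" (len 9), cursors c1@7 c2@9, authorship .....1.2.
After op 3 (delete): buffer="nzcednn" (len 7), cursors c1@6 c2@7, authorship .....12
After op 4 (delete): buffer="nzced" (len 5), cursors c1@5 c2@5, authorship .....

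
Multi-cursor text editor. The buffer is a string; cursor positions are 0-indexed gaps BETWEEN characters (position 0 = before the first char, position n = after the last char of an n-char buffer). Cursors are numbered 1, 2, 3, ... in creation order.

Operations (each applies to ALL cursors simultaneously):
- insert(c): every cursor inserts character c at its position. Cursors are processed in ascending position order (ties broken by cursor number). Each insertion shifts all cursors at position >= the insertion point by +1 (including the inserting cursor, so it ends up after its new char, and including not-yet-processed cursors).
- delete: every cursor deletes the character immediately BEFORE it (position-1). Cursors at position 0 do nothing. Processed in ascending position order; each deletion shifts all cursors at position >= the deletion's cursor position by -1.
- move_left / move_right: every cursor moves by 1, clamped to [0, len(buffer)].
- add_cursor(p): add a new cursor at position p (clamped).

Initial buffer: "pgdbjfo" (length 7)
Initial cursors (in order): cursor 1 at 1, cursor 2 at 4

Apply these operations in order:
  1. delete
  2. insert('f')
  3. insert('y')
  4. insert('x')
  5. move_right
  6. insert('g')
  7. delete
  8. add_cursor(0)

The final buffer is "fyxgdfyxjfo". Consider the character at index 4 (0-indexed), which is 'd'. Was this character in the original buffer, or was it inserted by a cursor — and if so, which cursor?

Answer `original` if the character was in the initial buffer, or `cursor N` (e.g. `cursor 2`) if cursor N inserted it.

Answer: original

Derivation:
After op 1 (delete): buffer="gdjfo" (len 5), cursors c1@0 c2@2, authorship .....
After op 2 (insert('f')): buffer="fgdfjfo" (len 7), cursors c1@1 c2@4, authorship 1..2...
After op 3 (insert('y')): buffer="fygdfyjfo" (len 9), cursors c1@2 c2@6, authorship 11..22...
After op 4 (insert('x')): buffer="fyxgdfyxjfo" (len 11), cursors c1@3 c2@8, authorship 111..222...
After op 5 (move_right): buffer="fyxgdfyxjfo" (len 11), cursors c1@4 c2@9, authorship 111..222...
After op 6 (insert('g')): buffer="fyxggdfyxjgfo" (len 13), cursors c1@5 c2@11, authorship 111.1.222.2..
After op 7 (delete): buffer="fyxgdfyxjfo" (len 11), cursors c1@4 c2@9, authorship 111..222...
After op 8 (add_cursor(0)): buffer="fyxgdfyxjfo" (len 11), cursors c3@0 c1@4 c2@9, authorship 111..222...
Authorship (.=original, N=cursor N): 1 1 1 . . 2 2 2 . . .
Index 4: author = original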